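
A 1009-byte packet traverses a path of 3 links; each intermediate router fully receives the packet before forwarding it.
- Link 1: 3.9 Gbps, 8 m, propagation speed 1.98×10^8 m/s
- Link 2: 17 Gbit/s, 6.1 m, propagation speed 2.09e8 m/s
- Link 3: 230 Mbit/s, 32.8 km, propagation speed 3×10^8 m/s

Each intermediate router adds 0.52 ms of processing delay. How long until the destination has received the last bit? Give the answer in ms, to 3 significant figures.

1.19 ms

L = 1009 × 8 = 8072 bits.
Transmission delays (L/R per hop): 0.00206974, 0.000474824, 0.0350957 ms; sum = 0.0376402 ms.
Propagation delays (d/s per hop): 4.0404e-05, 2.91866e-05, 0.109333 ms; sum = 0.109403 ms.
Processing at 2 router(s): 2 × 0.52 ms = 1.04 ms.
End-to-end = 1.19 ms.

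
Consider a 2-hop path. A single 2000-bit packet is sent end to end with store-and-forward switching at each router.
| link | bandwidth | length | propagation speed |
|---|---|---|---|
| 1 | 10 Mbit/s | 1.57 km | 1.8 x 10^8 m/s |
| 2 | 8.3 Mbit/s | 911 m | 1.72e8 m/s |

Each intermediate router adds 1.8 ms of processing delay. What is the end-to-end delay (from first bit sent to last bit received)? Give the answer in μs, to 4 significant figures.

2255 μs

Transmission delays (L/R per hop): 200, 240.964 μs; sum = 440.964 μs.
Propagation delays (d/s per hop): 8.72222, 5.29651 μs; sum = 14.0187 μs.
Processing at 1 router(s): 1 × 1.8 ms = 1800 μs.
End-to-end = 2255 μs.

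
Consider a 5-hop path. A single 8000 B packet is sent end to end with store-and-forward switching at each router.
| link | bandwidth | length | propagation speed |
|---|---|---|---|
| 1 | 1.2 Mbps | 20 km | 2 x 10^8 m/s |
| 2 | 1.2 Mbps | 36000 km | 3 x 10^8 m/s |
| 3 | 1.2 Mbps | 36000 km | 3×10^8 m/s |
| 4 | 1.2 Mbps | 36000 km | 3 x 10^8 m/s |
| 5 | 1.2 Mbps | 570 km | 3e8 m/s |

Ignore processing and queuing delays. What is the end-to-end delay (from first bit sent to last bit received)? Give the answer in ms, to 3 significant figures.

L = 8000 × 8 = 64000 bits.
Transmission delay per hop = L/R = 64000/1200000 = 53.3333 ms; 5 hops → 266.667 ms.
Propagation delays (d/s per hop): 0.1, 120, 120, 120, 1.9 ms; sum = 362 ms.
End-to-end = 629 ms.

629 ms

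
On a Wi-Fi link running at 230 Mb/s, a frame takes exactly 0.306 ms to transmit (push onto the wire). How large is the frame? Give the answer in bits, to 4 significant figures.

L = R × t_tx = 230000000 b/s × 0.000306 s = 70380 bits.

70380 bits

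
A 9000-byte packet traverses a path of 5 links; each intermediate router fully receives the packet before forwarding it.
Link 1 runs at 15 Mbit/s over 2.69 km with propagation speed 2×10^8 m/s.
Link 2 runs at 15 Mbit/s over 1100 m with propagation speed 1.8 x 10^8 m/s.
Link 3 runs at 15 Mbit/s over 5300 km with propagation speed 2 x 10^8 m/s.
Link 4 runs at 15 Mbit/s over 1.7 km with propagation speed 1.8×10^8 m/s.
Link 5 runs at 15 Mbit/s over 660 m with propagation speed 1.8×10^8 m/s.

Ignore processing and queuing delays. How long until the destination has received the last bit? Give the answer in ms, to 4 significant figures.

L = 9000 × 8 = 72000 bits.
Transmission delay per hop = L/R = 72000/15000000 = 4.8 ms; 5 hops → 24 ms.
Propagation delays (d/s per hop): 0.01345, 0.00611111, 26.5, 0.00944444, 0.00366667 ms; sum = 26.5327 ms.
End-to-end = 50.53 ms.

50.53 ms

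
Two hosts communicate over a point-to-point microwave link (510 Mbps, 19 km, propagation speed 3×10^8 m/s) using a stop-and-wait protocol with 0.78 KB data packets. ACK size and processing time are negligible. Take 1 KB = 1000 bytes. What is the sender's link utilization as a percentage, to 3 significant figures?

8.81 %

t_tx = L/R = 6240/510000000 = 1.22353e-05 s.
t_prop = 19000/300000000 = 6.33333e-05 s; RTT = 0.000126667 s.
Cycle = t_tx + RTT = 0.000138902 s.
Utilization = t_tx / cycle = 1.22353e-05/0.000138902 = 8.81 %.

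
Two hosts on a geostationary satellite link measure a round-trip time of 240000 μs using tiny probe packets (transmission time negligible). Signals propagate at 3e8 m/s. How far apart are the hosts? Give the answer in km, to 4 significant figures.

36000 km

One-way propagation = RTT/2 = 120000 μs.
d = s × t = 300000000 × 0.12 = 36000 km.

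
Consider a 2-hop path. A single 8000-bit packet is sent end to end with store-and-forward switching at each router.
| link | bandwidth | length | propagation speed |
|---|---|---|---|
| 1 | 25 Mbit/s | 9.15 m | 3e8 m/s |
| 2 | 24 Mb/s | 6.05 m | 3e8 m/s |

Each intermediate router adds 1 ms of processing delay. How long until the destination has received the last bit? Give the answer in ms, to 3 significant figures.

Transmission delays (L/R per hop): 0.32, 0.333333 ms; sum = 0.653333 ms.
Propagation delays (d/s per hop): 3.05e-05, 2.01667e-05 ms; sum = 5.06667e-05 ms.
Processing at 1 router(s): 1 × 1 ms = 1 ms.
End-to-end = 1.65 ms.

1.65 ms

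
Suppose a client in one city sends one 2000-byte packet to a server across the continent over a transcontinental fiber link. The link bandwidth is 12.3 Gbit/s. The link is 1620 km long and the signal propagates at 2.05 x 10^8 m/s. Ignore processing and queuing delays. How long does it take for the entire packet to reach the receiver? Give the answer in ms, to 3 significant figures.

L = 2000 × 8 = 16000 bits.
Transmission delay = L/R = 16000 / 12300000000 = 0.00130081 ms.
Propagation delay = d/s = 1620000 m / 2.05e+08 m/s = 7.90244 ms.
Total = 7.90 ms.

7.90 ms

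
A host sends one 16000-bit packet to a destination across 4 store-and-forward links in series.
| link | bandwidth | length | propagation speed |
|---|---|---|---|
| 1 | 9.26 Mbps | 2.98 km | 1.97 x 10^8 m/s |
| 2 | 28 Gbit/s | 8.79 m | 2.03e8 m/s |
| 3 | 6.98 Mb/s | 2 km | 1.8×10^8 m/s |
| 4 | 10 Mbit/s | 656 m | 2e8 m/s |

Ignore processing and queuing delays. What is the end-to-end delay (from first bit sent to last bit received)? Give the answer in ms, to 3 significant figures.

Transmission delays (L/R per hop): 1.72786, 0.000571429, 2.29226, 1.6 ms; sum = 5.6207 ms.
Propagation delays (d/s per hop): 0.0151269, 4.33005e-05, 0.0111111, 0.00328 ms; sum = 0.0295613 ms.
End-to-end = 5.65 ms.

5.65 ms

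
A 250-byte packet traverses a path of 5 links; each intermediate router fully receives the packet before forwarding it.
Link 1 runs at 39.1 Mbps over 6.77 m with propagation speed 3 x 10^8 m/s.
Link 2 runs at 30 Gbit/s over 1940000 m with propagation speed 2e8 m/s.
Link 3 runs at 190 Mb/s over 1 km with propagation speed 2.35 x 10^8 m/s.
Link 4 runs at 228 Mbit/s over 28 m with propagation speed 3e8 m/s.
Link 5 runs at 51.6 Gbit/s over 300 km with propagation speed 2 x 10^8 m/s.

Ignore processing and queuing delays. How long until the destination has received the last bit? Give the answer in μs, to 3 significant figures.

11300 μs

L = 250 × 8 = 2000 bits.
Transmission delays (L/R per hop): 51.1509, 0.0666667, 10.5263, 8.77193, 0.0387597 μs; sum = 70.5546 μs.
Propagation delays (d/s per hop): 0.0225667, 9700, 4.25532, 0.0933333, 1500 μs; sum = 11204.4 μs.
End-to-end = 11300 μs.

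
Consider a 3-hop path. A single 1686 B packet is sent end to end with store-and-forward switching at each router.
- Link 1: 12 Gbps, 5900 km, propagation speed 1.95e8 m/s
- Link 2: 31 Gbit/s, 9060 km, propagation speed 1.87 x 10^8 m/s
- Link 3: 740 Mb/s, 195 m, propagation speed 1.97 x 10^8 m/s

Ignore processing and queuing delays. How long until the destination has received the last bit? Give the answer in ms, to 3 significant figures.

L = 1686 × 8 = 13488 bits.
Transmission delays (L/R per hop): 0.001124, 0.000435097, 0.018227 ms; sum = 0.0197861 ms.
Propagation delays (d/s per hop): 30.2564, 48.4492, 0.000989848 ms; sum = 78.7066 ms.
End-to-end = 78.7 ms.

78.7 ms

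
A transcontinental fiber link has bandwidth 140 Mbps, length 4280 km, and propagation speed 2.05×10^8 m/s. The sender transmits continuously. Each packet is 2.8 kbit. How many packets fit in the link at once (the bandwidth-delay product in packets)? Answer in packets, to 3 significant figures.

1040 packets

Propagation delay = 4280000 / 2.05e+08 = 0.020878 s.
BDP = R × t_prop = 140000000 × 0.020878 = 2922930 bits.
In packets of 2800 bits: 1040 packets.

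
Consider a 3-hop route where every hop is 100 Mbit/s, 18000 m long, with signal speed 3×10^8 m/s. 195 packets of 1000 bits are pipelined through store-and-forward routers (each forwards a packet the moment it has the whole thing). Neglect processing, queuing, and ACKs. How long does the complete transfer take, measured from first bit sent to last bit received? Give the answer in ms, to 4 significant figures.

2.150 ms

Per-hop transmission t_tx = L/R = 1000/100000000 = 0.01 ms.
Per-hop propagation t_prop = 18000/300000000 = 0.06 ms.
Pipeline fill: first packet needs 3·t_tx to clear all hops; remaining 194 packets each add one t_tx.
Total = (3+195-1)·t_tx + 3·t_prop = 197·0.01 + 3·0.06 = 2.150 ms.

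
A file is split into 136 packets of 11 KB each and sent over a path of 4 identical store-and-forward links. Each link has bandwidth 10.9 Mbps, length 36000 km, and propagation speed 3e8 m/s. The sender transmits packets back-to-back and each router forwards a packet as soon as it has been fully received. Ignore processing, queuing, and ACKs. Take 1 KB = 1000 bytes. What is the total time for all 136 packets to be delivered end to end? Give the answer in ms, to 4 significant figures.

1602 ms

Per-hop transmission t_tx = L/R = 88000/10900000 = 8.07339 ms.
Per-hop propagation t_prop = 36000000/300000000 = 120 ms.
Pipeline fill: first packet needs 4·t_tx to clear all hops; remaining 135 packets each add one t_tx.
Total = (4+136-1)·t_tx + 4·t_prop = 139·8.07339 + 4·120 = 1602 ms.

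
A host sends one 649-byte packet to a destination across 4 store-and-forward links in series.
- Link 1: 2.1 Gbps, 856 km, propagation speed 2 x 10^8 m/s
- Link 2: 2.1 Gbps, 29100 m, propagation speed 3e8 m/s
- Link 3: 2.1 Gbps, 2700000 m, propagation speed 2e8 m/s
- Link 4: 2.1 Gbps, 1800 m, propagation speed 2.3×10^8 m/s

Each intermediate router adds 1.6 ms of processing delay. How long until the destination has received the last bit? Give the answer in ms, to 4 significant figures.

22.69 ms

L = 649 × 8 = 5192 bits.
Transmission delay per hop = L/R = 5192/2100000000 = 0.00247238 ms; 4 hops → 0.00988952 ms.
Propagation delays (d/s per hop): 4.28, 0.097, 13.5, 0.00782609 ms; sum = 17.8848 ms.
Processing at 3 router(s): 3 × 1.6 ms = 4.8 ms.
End-to-end = 22.69 ms.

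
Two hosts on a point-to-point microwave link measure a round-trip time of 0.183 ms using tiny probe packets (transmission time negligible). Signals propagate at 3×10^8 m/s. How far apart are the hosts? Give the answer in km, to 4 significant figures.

One-way propagation = RTT/2 = 0.0915 ms.
d = s × t = 300000000 × 9.15e-05 = 27.45 km.

27.45 km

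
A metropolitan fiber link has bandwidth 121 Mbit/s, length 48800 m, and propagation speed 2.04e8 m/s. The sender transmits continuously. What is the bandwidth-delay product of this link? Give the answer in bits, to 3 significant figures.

Propagation delay = 48800 / 204000000 = 0.000239216 s.
BDP = R × t_prop = 121000000 × 0.000239216 = 28945.1 bits.

28900 bits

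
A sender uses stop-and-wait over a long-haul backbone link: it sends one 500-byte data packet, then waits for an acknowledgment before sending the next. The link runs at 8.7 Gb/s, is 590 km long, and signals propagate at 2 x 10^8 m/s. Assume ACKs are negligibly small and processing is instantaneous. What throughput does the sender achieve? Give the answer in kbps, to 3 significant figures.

678 kbps

t_tx = L/R = 4000/8700000000 = 4.5977e-07 s.
t_prop = 590000/200000000 = 0.00295 s; RTT = 0.0059 s.
Cycle = t_tx + RTT = 0.00590046 s.
Throughput = L / cycle = 4000 / 0.00590046 = 678 kbps.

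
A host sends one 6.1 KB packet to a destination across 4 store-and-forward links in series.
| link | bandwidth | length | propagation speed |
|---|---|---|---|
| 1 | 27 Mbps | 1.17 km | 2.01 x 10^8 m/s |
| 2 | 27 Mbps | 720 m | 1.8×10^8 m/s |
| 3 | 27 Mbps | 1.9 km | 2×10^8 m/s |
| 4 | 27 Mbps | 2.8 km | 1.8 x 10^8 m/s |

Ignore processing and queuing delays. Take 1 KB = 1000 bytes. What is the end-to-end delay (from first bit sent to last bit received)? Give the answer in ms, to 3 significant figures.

L = 48800 bits.
Transmission delay per hop = L/R = 48800/27000000 = 1.80741 ms; 4 hops → 7.22963 ms.
Propagation delays (d/s per hop): 0.0058209, 0.004, 0.0095, 0.0155556 ms; sum = 0.0348765 ms.
End-to-end = 7.26 ms.

7.26 ms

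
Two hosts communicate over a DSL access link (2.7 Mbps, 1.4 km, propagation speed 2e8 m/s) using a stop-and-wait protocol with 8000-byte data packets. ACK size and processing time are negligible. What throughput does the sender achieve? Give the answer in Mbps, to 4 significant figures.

2.698 Mbps

t_tx = L/R = 64000/2700000 = 0.0237037 s.
t_prop = 1400/200000000 = 7e-06 s; RTT = 1.4e-05 s.
Cycle = t_tx + RTT = 0.0237177 s.
Throughput = L / cycle = 64000 / 0.0237177 = 2.698 Mbps.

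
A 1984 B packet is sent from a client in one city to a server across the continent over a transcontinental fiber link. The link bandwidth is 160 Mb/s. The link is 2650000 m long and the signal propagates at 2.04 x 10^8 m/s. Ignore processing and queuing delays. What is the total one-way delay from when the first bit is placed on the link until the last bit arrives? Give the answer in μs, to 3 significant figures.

L = 1984 × 8 = 15872 bits.
Transmission delay = L/R = 15872 / 160000000 = 99.2 μs.
Propagation delay = d/s = 2650000 m / 204000000 m/s = 12990.2 μs.
Total = 13100 μs.

13100 μs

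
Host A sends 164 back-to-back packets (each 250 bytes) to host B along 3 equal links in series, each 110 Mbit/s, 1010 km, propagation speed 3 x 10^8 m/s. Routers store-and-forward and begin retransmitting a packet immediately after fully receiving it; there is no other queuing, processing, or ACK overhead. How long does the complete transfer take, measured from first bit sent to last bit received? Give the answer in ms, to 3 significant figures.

13.1 ms

Per-hop transmission t_tx = L/R = 2000/110000000 = 0.0181818 ms.
Per-hop propagation t_prop = 1010000/300000000 = 3.36667 ms.
Pipeline fill: first packet needs 3·t_tx to clear all hops; remaining 163 packets each add one t_tx.
Total = (3+164-1)·t_tx + 3·t_prop = 166·0.0181818 + 3·3.36667 = 13.1 ms.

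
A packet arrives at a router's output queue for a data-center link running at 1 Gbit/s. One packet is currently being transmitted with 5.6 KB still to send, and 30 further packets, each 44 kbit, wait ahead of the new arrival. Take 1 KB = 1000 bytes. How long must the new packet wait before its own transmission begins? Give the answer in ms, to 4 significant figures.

1.365 ms

Each queued packet: L/R = 44000/1000000000 = 0.044 ms.
30 queued → 1.32 ms.
Plus remaining 44800 bits of current packet: 0.0448 ms.
Queuing delay = 1.365 ms.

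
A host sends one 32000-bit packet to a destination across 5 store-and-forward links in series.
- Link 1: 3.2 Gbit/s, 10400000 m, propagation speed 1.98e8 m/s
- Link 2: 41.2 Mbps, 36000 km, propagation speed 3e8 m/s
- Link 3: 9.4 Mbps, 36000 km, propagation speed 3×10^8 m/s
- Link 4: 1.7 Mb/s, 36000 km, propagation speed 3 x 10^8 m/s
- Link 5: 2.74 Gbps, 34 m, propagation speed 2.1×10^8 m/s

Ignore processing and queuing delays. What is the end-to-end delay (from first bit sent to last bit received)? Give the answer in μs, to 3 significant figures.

436000 μs

Transmission delays (L/R per hop): 10, 776.699, 3404.26, 18823.5, 11.6788 μs; sum = 23026.2 μs.
Propagation delays (d/s per hop): 52525.3, 120000, 120000, 120000, 0.161905 μs; sum = 412525 μs.
End-to-end = 436000 μs.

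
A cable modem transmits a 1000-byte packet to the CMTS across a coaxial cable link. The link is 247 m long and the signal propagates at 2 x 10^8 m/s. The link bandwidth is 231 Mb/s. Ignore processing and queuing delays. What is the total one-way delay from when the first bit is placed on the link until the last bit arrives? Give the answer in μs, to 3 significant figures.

35.9 μs

L = 1000 × 8 = 8000 bits.
Transmission delay = L/R = 8000 / 231000000 = 34.632 μs.
Propagation delay = d/s = 247 m / 200000000 m/s = 1.235 μs.
Total = 35.9 μs.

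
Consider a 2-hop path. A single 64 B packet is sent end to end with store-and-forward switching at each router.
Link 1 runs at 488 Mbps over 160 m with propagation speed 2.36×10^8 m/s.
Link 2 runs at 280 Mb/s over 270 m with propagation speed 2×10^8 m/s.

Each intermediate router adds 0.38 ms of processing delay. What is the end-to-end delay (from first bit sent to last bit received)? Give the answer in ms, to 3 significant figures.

L = 64 × 8 = 512 bits.
Transmission delays (L/R per hop): 0.00104918, 0.00182857 ms; sum = 0.00287775 ms.
Propagation delays (d/s per hop): 0.000677966, 0.00135 ms; sum = 0.00202797 ms.
Processing at 1 router(s): 1 × 0.38 ms = 0.38 ms.
End-to-end = 0.385 ms.

0.385 ms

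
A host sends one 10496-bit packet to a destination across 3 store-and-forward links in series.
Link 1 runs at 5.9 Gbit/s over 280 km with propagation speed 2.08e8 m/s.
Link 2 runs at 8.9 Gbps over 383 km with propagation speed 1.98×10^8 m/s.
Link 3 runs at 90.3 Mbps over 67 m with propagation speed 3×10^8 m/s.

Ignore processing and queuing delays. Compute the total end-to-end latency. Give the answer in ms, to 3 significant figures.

Transmission delays (L/R per hop): 0.00177898, 0.00117933, 0.116235 ms; sum = 0.119193 ms.
Propagation delays (d/s per hop): 1.34615, 1.93434, 0.000223333 ms; sum = 3.28072 ms.
End-to-end = 3.40 ms.

3.40 ms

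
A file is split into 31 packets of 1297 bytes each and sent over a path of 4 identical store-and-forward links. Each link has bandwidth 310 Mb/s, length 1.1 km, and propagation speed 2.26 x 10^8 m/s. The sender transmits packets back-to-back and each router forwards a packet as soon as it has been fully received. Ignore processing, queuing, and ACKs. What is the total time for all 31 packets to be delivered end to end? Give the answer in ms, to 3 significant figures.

Per-hop transmission t_tx = L/R = 10376/310000000 = 0.033471 ms.
Per-hop propagation t_prop = 1100/2.26e+08 = 0.00486726 ms.
Pipeline fill: first packet needs 4·t_tx to clear all hops; remaining 30 packets each add one t_tx.
Total = (4+31-1)·t_tx + 4·t_prop = 34·0.033471 + 4·0.00486726 = 1.16 ms.

1.16 ms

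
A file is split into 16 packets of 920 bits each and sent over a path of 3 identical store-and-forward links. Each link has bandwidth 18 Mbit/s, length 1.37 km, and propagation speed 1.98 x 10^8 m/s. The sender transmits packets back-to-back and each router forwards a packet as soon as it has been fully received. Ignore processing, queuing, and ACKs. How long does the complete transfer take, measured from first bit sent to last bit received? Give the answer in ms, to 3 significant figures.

Per-hop transmission t_tx = L/R = 920/18000000 = 0.0511111 ms.
Per-hop propagation t_prop = 1370/198000000 = 0.00691919 ms.
Pipeline fill: first packet needs 3·t_tx to clear all hops; remaining 15 packets each add one t_tx.
Total = (3+16-1)·t_tx + 3·t_prop = 18·0.0511111 + 3·0.00691919 = 0.941 ms.

0.941 ms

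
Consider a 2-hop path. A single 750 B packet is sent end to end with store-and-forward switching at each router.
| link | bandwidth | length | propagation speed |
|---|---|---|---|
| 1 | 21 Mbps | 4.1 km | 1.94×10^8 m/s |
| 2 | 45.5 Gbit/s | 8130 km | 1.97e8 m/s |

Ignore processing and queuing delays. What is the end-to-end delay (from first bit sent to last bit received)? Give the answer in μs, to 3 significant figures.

41600 μs

L = 750 × 8 = 6000 bits.
Transmission delays (L/R per hop): 285.714, 0.131868 μs; sum = 285.846 μs.
Propagation delays (d/s per hop): 21.134, 41269 μs; sum = 41290.2 μs.
End-to-end = 41600 μs.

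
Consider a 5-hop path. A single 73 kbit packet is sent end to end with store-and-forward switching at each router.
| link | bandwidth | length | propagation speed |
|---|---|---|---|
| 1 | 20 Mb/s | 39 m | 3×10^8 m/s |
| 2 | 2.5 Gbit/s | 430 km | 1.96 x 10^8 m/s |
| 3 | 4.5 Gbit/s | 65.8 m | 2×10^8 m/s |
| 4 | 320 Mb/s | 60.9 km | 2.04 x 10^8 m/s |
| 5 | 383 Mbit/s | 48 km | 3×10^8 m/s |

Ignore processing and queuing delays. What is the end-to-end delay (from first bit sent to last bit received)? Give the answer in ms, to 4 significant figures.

6.767 ms

L = 73000 bits.
Transmission delays (L/R per hop): 3.65, 0.0292, 0.0162222, 0.228125, 0.190601 ms; sum = 4.11415 ms.
Propagation delays (d/s per hop): 0.00013, 2.19388, 0.000329, 0.298529, 0.16 ms; sum = 2.65287 ms.
End-to-end = 6.767 ms.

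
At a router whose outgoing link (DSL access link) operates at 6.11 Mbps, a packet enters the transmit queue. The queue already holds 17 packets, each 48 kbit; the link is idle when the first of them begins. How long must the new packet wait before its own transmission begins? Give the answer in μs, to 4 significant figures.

133600 μs

Each queued packet: L/R = 48000/6110000 = 7855.97 μs.
17 queued → 133552 μs.
Queuing delay = 133600 μs.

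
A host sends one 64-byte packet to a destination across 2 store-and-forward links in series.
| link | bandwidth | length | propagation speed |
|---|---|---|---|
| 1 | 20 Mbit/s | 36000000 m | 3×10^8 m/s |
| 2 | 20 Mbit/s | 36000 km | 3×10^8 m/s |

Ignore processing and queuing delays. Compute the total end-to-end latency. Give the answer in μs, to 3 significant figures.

L = 64 × 8 = 512 bits.
Transmission delay per hop = L/R = 512/20000000 = 25.6 μs; 2 hops → 51.2 μs.
Propagation delays (d/s per hop): 120000, 120000 μs; sum = 240000 μs.
End-to-end = 240000 μs.

240000 μs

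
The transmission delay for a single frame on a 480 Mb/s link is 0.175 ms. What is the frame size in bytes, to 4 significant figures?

10500 bytes

L = R × t_tx = 480000000 b/s × 0.000175 s = 84000 bits.
In bytes: 84000 / 8 = 10500 bytes.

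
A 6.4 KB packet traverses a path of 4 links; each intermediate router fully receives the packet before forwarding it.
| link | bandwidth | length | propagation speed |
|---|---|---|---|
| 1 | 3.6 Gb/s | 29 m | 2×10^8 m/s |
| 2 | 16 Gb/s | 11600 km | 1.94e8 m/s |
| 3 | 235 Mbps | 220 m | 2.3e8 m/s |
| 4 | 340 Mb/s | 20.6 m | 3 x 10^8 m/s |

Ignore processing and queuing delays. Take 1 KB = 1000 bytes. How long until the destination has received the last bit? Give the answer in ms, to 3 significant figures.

60.2 ms

L = 51200 bits.
Transmission delays (L/R per hop): 0.0142222, 0.0032, 0.217872, 0.150588 ms; sum = 0.385883 ms.
Propagation delays (d/s per hop): 0.000145, 59.7938, 0.000956522, 6.86667e-05 ms; sum = 59.795 ms.
End-to-end = 60.2 ms.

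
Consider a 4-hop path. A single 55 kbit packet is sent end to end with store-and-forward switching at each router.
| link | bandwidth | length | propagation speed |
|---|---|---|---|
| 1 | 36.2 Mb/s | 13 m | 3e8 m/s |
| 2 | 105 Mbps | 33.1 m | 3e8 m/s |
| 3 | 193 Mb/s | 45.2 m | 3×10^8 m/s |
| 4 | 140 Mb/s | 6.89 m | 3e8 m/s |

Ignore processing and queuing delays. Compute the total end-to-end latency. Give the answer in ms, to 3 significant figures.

L = 55000 bits.
Transmission delays (L/R per hop): 1.51934, 0.52381, 0.284974, 0.392857 ms; sum = 2.72098 ms.
Propagation delays (d/s per hop): 4.33333e-05, 0.000110333, 0.000150667, 2.29667e-05 ms; sum = 0.0003273 ms.
End-to-end = 2.72 ms.

2.72 ms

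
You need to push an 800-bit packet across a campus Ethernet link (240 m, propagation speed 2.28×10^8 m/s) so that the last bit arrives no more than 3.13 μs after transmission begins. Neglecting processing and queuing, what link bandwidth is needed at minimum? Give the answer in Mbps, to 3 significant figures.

385 Mbps

Propagation delay = 240 / 2.28e+08 = 1.05263 μs.
Transmission budget = 3.13 − 1.05263 = 2.07737 μs.
R ≥ L / t_tx = 800 bits / 2.07737e-06 s = 385 Mbps.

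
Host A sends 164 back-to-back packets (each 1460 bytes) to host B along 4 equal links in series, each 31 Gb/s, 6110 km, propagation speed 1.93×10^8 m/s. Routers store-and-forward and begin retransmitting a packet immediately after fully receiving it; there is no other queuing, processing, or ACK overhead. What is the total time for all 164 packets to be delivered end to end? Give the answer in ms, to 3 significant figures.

127 ms

Per-hop transmission t_tx = L/R = 11680/31000000000 = 0.000376774 ms.
Per-hop propagation t_prop = 6110000/193000000 = 31.658 ms.
Pipeline fill: first packet needs 4·t_tx to clear all hops; remaining 163 packets each add one t_tx.
Total = (4+164-1)·t_tx + 4·t_prop = 167·0.000376774 + 4·31.658 = 127 ms.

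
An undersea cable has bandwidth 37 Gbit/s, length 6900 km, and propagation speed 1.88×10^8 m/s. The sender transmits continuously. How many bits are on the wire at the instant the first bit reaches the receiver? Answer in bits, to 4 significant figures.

1358000000 bits

Propagation delay = 6900000 / 188000000 = 0.0367021 s.
BDP = R × t_prop = 37000000000 × 0.0367021 = 1357980000 bits.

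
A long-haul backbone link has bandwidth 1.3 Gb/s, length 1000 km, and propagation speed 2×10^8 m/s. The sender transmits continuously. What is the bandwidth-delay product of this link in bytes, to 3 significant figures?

813000 bytes

Propagation delay = 1000000 / 200000000 = 0.005 s.
BDP = R × t_prop = 1300000000 × 0.005 = 6500000 bits.
In bytes: 6500000/8 = 813000 bytes.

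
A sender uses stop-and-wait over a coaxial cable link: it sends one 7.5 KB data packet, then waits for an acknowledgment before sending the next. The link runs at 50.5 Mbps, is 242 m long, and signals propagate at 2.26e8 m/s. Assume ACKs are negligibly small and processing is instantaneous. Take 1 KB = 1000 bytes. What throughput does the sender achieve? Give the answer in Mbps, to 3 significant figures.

50.4 Mbps

t_tx = L/R = 60000/50500000 = 0.00118812 s.
t_prop = 242/2.26e+08 = 1.0708e-06 s; RTT = 2.14159e-06 s.
Cycle = t_tx + RTT = 0.00119026 s.
Throughput = L / cycle = 60000 / 0.00119026 = 50.4 Mbps.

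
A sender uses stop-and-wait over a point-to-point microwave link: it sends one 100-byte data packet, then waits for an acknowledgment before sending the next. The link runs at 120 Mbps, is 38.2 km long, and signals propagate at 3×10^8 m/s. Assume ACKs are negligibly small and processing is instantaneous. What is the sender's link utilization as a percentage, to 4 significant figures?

t_tx = L/R = 800/120000000 = 6.66667e-06 s.
t_prop = 38200/300000000 = 0.000127333 s; RTT = 0.000254667 s.
Cycle = t_tx + RTT = 0.000261333 s.
Utilization = t_tx / cycle = 6.66667e-06/0.000261333 = 2.551 %.

2.551 %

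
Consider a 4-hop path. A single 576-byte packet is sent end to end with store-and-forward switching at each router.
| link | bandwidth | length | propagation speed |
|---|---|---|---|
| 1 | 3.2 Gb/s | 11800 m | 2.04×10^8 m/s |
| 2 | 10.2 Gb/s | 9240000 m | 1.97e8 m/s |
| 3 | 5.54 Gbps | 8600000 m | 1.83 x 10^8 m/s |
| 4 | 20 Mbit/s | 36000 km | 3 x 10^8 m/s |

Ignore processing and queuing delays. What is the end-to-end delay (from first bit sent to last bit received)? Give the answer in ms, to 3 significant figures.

214 ms

L = 576 × 8 = 4608 bits.
Transmission delays (L/R per hop): 0.00144, 0.000451765, 0.000831769, 0.2304 ms; sum = 0.233124 ms.
Propagation delays (d/s per hop): 0.0578431, 46.9036, 46.9945, 120 ms; sum = 213.956 ms.
End-to-end = 214 ms.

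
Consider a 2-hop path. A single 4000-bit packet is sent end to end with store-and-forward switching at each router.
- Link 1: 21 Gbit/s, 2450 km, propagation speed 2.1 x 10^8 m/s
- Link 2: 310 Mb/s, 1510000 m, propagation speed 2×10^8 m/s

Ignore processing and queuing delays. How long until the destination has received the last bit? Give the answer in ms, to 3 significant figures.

19.2 ms

Transmission delays (L/R per hop): 0.000190476, 0.0129032 ms; sum = 0.0130937 ms.
Propagation delays (d/s per hop): 11.6667, 7.55 ms; sum = 19.2167 ms.
End-to-end = 19.2 ms.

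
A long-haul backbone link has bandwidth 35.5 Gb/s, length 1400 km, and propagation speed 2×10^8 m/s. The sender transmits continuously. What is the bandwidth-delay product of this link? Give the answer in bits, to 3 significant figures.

Propagation delay = 1400000 / 200000000 = 0.007 s.
BDP = R × t_prop = 35500000000 × 0.007 = 248500000 bits.

249000000 bits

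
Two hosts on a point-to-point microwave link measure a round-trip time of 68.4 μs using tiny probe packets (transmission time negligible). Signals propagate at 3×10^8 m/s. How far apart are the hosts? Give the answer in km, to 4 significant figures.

One-way propagation = RTT/2 = 34.2 μs.
d = s × t = 300000000 × 3.42e-05 = 10.26 km.

10.26 km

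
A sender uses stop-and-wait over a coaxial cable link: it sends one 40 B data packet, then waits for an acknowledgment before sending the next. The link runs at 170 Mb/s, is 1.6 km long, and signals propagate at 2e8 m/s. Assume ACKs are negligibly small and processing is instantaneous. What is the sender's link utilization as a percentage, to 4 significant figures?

10.53 %

t_tx = L/R = 320/170000000 = 1.88235e-06 s.
t_prop = 1600/200000000 = 8e-06 s; RTT = 1.6e-05 s.
Cycle = t_tx + RTT = 1.78824e-05 s.
Utilization = t_tx / cycle = 1.88235e-06/1.78824e-05 = 10.53 %.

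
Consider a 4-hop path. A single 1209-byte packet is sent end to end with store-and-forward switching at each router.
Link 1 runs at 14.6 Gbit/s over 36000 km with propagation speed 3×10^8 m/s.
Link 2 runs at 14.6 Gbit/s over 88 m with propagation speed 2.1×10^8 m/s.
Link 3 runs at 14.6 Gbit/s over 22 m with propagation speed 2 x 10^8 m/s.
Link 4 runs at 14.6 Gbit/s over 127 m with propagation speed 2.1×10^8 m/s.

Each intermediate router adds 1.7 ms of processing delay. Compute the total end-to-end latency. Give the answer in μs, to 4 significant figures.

L = 1209 × 8 = 9672 bits.
Transmission delay per hop = L/R = 9672/14600000000 = 0.662466 μs; 4 hops → 2.64986 μs.
Propagation delays (d/s per hop): 120000, 0.419048, 0.11, 0.604762 μs; sum = 120001 μs.
Processing at 3 router(s): 3 × 1.7 ms = 5100 μs.
End-to-end = 125100 μs.

125100 μs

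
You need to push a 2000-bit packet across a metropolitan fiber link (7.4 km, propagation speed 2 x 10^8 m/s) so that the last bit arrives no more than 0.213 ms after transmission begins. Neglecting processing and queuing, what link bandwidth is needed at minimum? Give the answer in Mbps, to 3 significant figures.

Propagation delay = 7400 / 200000000 = 0.037 ms.
Transmission budget = 0.213 − 0.037 = 0.176 ms.
R ≥ L / t_tx = 2000 bits / 0.000176 s = 11.4 Mbps.

11.4 Mbps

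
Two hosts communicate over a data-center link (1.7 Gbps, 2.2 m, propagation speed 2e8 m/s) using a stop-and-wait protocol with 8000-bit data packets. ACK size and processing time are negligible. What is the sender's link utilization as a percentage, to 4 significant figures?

t_tx = L/R = 8000/1700000000 = 4.70588e-06 s.
t_prop = 2.2/200000000 = 1.1e-08 s; RTT = 2.2e-08 s.
Cycle = t_tx + RTT = 4.72788e-06 s.
Utilization = t_tx / cycle = 4.70588e-06/4.72788e-06 = 99.53 %.

99.53 %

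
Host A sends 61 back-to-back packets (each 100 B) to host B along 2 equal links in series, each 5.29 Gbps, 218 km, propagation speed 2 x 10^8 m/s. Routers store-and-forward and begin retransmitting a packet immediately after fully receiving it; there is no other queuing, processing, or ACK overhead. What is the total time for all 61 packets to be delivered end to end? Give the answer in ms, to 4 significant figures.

2.189 ms

Per-hop transmission t_tx = L/R = 800/5290000000 = 0.000151229 ms.
Per-hop propagation t_prop = 218000/200000000 = 1.09 ms.
Pipeline fill: first packet needs 2·t_tx to clear all hops; remaining 60 packets each add one t_tx.
Total = (2+61-1)·t_tx + 2·t_prop = 62·0.000151229 + 2·1.09 = 2.189 ms.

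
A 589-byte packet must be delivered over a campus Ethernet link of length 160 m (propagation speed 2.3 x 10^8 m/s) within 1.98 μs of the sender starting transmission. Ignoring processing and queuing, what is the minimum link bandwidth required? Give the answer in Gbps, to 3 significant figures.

3.67 Gbps

L = 4712 bits.
Propagation delay = 160 / 2.3e+08 = 0.695652 μs.
Transmission budget = 1.98 − 0.695652 = 1.28435 μs.
R ≥ L / t_tx = 4712 bits / 1.28435e-06 s = 3.67 Gbps.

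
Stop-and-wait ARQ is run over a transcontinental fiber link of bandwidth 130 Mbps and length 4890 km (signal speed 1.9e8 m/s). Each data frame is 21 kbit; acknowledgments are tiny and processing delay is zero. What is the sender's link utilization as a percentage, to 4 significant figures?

t_tx = L/R = 21000/130000000 = 0.000161538 s.
t_prop = 4890000/190000000 = 0.0257368 s; RTT = 0.0514737 s.
Cycle = t_tx + RTT = 0.0516352 s.
Utilization = t_tx / cycle = 0.000161538/0.0516352 = 0.3128 %.

0.3128 %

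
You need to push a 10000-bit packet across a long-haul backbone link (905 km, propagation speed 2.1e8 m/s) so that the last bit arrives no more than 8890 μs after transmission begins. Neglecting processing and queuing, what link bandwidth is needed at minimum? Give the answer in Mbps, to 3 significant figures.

Propagation delay = 905000 / 210000000 = 4309.52 μs.
Transmission budget = 8890 − 4309.52 = 4580.48 μs.
R ≥ L / t_tx = 10000 bits / 0.00458048 s = 2.18 Mbps.

2.18 Mbps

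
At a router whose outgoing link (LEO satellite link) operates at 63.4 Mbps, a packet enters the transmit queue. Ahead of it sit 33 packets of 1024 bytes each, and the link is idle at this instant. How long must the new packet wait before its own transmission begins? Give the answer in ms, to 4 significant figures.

4.264 ms

Each queued packet: L/R = 8192/63400000 = 0.129211 ms.
33 queued → 4.26397 ms.
Queuing delay = 4.264 ms.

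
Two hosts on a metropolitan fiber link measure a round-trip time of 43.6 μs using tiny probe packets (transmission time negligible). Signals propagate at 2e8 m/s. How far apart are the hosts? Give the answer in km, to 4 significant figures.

4.360 km

One-way propagation = RTT/2 = 21.8 μs.
d = s × t = 200000000 × 2.18e-05 = 4.360 km.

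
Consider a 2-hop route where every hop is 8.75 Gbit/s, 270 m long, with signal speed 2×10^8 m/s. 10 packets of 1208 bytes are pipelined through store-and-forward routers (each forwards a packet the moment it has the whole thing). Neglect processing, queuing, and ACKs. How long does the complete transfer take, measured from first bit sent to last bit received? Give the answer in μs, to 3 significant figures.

Per-hop transmission t_tx = L/R = 9664/8750000000 = 1.10446 μs.
Per-hop propagation t_prop = 270/200000000 = 1.35 μs.
Pipeline fill: first packet needs 2·t_tx to clear all hops; remaining 9 packets each add one t_tx.
Total = (2+10-1)·t_tx + 2·t_prop = 11·1.10446 + 2·1.35 = 14.8 μs.

14.8 μs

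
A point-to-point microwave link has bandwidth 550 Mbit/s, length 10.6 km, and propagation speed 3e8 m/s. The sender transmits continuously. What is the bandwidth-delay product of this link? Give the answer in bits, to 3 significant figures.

19400 bits

Propagation delay = 10600 / 300000000 = 3.53333e-05 s.
BDP = R × t_prop = 550000000 × 3.53333e-05 = 19433.3 bits.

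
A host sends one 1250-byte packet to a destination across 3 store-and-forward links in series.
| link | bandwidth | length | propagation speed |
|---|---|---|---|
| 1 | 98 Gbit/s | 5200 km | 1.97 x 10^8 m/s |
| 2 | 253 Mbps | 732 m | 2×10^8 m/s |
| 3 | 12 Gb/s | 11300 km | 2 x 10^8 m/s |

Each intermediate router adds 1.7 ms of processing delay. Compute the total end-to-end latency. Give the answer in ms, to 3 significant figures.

86.3 ms

L = 1250 × 8 = 10000 bits.
Transmission delays (L/R per hop): 0.000102041, 0.0395257, 0.000833333 ms; sum = 0.0404611 ms.
Propagation delays (d/s per hop): 26.3959, 0.00366, 56.5 ms; sum = 82.8996 ms.
Processing at 2 router(s): 2 × 1.7 ms = 3.4 ms.
End-to-end = 86.3 ms.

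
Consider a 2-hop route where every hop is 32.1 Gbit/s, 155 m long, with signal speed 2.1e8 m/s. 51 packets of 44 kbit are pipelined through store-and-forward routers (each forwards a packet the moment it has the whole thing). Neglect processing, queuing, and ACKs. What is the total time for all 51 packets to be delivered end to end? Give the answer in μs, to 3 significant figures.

72.8 μs

Per-hop transmission t_tx = L/R = 44000/32100000000 = 1.37072 μs.
Per-hop propagation t_prop = 155/210000000 = 0.738095 μs.
Pipeline fill: first packet needs 2·t_tx to clear all hops; remaining 50 packets each add one t_tx.
Total = (2+51-1)·t_tx + 2·t_prop = 52·1.37072 + 2·0.738095 = 72.8 μs.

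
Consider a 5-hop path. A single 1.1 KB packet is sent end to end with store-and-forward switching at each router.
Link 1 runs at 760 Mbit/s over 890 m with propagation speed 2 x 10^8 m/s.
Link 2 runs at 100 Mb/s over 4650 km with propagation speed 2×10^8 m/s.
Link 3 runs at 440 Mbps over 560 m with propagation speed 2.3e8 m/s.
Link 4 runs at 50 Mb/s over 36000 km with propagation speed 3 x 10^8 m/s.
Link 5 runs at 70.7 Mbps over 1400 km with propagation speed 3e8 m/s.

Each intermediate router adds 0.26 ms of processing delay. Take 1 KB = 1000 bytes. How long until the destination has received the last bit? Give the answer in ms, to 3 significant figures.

149 ms

L = 8800 bits.
Transmission delays (L/R per hop): 0.0115789, 0.088, 0.02, 0.176, 0.12447 ms; sum = 0.420049 ms.
Propagation delays (d/s per hop): 0.00445, 23.25, 0.00243478, 120, 4.66667 ms; sum = 147.924 ms.
Processing at 4 router(s): 4 × 0.26 ms = 1.04 ms.
End-to-end = 149 ms.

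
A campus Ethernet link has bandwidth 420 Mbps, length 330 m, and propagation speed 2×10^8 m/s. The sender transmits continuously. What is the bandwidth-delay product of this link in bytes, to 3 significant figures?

Propagation delay = 330 / 200000000 = 1.65e-06 s.
BDP = R × t_prop = 420000000 × 1.65e-06 = 693 bits.
In bytes: 693/8 = 86.6 bytes.

86.6 bytes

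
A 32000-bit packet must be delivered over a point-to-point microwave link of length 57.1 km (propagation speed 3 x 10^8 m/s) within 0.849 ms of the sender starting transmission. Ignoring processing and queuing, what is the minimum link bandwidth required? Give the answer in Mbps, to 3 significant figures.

Propagation delay = 57100 / 300000000 = 0.190333 ms.
Transmission budget = 0.849 − 0.190333 = 0.658667 ms.
R ≥ L / t_tx = 32000 bits / 0.000658667 s = 48.6 Mbps.

48.6 Mbps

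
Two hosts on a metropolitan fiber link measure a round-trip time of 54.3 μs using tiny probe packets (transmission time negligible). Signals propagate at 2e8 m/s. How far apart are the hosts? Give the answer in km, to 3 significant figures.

One-way propagation = RTT/2 = 27.15 μs.
d = s × t = 200000000 × 2.715e-05 = 5.43 km.

5.43 km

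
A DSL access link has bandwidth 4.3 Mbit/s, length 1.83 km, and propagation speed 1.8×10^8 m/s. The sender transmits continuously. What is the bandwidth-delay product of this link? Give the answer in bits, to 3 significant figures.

Propagation delay = 1830 / 180000000 = 1.01667e-05 s.
BDP = R × t_prop = 4300000 × 1.01667e-05 = 43.7167 bits.

43.7 bits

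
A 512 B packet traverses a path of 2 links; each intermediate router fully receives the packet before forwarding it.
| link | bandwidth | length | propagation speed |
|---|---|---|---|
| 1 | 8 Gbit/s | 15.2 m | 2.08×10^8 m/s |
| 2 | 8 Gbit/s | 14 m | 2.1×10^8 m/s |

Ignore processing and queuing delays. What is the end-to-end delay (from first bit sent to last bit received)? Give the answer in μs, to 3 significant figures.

1.16 μs

L = 512 × 8 = 4096 bits.
Transmission delay per hop = L/R = 4096/8000000000 = 0.512 μs; 2 hops → 1.024 μs.
Propagation delays (d/s per hop): 0.0730769, 0.0666667 μs; sum = 0.139744 μs.
End-to-end = 1.16 μs.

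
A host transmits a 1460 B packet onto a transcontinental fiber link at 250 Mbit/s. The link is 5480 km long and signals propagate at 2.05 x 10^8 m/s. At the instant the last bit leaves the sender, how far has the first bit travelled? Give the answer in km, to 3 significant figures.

9.58 km

t_tx = L/R = 11680/250000000 = 4.672e-05 s.
Distance = s × t_tx = 2.05e+08 × 4.672e-05 = 9.58 km.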